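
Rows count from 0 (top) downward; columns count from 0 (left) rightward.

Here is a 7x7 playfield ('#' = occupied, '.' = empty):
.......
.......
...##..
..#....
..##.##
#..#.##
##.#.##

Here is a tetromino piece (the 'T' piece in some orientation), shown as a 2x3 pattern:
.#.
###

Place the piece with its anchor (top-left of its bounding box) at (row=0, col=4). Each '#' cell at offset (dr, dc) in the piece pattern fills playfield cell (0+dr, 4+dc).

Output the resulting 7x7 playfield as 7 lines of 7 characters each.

Fill (0+0,4+1) = (0,5)
Fill (0+1,4+0) = (1,4)
Fill (0+1,4+1) = (1,5)
Fill (0+1,4+2) = (1,6)

Answer: .....#.
....###
...##..
..#....
..##.##
#..#.##
##.#.##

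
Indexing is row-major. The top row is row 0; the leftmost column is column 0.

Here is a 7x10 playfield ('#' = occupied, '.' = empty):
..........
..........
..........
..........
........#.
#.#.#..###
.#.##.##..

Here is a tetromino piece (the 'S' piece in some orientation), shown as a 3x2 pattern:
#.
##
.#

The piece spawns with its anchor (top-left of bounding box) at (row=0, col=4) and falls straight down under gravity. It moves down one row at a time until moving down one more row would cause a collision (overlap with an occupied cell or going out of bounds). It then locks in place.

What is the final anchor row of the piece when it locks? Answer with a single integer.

Spawn at (row=0, col=4). Try each row:
  row 0: fits
  row 1: fits
  row 2: fits
  row 3: fits
  row 4: blocked -> lock at row 3

Answer: 3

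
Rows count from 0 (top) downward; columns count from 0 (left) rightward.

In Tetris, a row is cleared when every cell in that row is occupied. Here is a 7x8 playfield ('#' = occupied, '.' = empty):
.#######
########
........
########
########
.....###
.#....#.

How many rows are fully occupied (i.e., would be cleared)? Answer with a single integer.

Check each row:
  row 0: 1 empty cell -> not full
  row 1: 0 empty cells -> FULL (clear)
  row 2: 8 empty cells -> not full
  row 3: 0 empty cells -> FULL (clear)
  row 4: 0 empty cells -> FULL (clear)
  row 5: 5 empty cells -> not full
  row 6: 6 empty cells -> not full
Total rows cleared: 3

Answer: 3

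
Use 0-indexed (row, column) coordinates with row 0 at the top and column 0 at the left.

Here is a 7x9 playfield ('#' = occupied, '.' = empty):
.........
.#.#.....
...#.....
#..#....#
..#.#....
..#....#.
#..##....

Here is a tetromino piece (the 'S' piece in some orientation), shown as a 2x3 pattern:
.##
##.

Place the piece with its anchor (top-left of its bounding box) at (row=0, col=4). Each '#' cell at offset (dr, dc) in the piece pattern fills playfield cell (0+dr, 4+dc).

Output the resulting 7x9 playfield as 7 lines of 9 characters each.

Answer: .....##..
.#.###...
...#.....
#..#....#
..#.#....
..#....#.
#..##....

Derivation:
Fill (0+0,4+1) = (0,5)
Fill (0+0,4+2) = (0,6)
Fill (0+1,4+0) = (1,4)
Fill (0+1,4+1) = (1,5)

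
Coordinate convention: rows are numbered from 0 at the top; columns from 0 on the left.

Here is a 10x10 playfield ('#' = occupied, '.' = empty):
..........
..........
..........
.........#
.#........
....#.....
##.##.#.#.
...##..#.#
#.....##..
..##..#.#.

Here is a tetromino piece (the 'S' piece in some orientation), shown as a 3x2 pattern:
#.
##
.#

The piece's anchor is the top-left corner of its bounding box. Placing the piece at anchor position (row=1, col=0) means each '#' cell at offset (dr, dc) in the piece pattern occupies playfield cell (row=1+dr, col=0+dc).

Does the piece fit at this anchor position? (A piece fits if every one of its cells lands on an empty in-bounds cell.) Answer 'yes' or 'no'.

Check each piece cell at anchor (1, 0):
  offset (0,0) -> (1,0): empty -> OK
  offset (1,0) -> (2,0): empty -> OK
  offset (1,1) -> (2,1): empty -> OK
  offset (2,1) -> (3,1): empty -> OK
All cells valid: yes

Answer: yes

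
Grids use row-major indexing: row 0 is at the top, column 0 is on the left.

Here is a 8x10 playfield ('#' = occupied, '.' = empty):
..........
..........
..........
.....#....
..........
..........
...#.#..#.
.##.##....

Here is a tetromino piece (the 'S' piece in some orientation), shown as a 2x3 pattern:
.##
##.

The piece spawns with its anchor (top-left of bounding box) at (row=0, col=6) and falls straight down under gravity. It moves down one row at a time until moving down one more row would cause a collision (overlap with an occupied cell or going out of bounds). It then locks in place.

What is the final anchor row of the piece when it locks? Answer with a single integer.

Answer: 5

Derivation:
Spawn at (row=0, col=6). Try each row:
  row 0: fits
  row 1: fits
  row 2: fits
  row 3: fits
  row 4: fits
  row 5: fits
  row 6: blocked -> lock at row 5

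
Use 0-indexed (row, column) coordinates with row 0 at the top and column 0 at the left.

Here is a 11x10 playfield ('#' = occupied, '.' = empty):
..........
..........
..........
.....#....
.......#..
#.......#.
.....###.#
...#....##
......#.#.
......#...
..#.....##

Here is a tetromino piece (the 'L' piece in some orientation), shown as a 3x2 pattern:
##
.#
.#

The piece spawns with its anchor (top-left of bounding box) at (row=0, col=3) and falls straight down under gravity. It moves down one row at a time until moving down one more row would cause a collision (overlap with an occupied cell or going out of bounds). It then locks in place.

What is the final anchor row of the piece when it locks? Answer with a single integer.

Spawn at (row=0, col=3). Try each row:
  row 0: fits
  row 1: fits
  row 2: fits
  row 3: fits
  row 4: fits
  row 5: fits
  row 6: fits
  row 7: blocked -> lock at row 6

Answer: 6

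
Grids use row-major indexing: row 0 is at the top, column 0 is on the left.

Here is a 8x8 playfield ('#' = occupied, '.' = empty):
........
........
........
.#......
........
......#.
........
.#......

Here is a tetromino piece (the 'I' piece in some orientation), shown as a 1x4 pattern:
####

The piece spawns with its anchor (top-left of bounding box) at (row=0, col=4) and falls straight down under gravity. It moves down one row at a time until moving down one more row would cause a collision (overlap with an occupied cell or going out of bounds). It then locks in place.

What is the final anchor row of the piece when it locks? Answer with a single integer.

Answer: 4

Derivation:
Spawn at (row=0, col=4). Try each row:
  row 0: fits
  row 1: fits
  row 2: fits
  row 3: fits
  row 4: fits
  row 5: blocked -> lock at row 4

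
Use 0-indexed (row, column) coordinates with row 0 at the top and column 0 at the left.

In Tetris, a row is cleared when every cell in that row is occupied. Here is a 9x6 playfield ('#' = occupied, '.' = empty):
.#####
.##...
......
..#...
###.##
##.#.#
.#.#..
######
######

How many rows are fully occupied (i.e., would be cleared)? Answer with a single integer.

Answer: 2

Derivation:
Check each row:
  row 0: 1 empty cell -> not full
  row 1: 4 empty cells -> not full
  row 2: 6 empty cells -> not full
  row 3: 5 empty cells -> not full
  row 4: 1 empty cell -> not full
  row 5: 2 empty cells -> not full
  row 6: 4 empty cells -> not full
  row 7: 0 empty cells -> FULL (clear)
  row 8: 0 empty cells -> FULL (clear)
Total rows cleared: 2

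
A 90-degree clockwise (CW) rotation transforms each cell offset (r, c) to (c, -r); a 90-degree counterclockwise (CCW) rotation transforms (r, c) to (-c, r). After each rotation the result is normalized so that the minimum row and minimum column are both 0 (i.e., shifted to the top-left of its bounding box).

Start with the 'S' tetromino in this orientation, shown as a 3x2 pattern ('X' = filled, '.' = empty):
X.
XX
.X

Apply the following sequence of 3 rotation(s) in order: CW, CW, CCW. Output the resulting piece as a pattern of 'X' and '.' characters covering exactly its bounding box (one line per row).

Start:
X.
XX
.X
After rotation 1 (CW):
.XX
XX.
After rotation 2 (CW):
X.
XX
.X
After rotation 3 (CCW):
.XX
XX.

Answer: .XX
XX.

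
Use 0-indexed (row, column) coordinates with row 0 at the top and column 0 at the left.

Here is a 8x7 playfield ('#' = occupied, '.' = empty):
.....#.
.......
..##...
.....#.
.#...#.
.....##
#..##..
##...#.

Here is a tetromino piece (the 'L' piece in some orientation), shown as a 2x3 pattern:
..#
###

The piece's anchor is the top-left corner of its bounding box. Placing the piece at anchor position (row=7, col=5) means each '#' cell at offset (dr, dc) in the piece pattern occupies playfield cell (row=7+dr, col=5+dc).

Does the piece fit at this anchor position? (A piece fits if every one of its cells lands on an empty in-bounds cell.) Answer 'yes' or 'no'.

Answer: no

Derivation:
Check each piece cell at anchor (7, 5):
  offset (0,2) -> (7,7): out of bounds -> FAIL
  offset (1,0) -> (8,5): out of bounds -> FAIL
  offset (1,1) -> (8,6): out of bounds -> FAIL
  offset (1,2) -> (8,7): out of bounds -> FAIL
All cells valid: no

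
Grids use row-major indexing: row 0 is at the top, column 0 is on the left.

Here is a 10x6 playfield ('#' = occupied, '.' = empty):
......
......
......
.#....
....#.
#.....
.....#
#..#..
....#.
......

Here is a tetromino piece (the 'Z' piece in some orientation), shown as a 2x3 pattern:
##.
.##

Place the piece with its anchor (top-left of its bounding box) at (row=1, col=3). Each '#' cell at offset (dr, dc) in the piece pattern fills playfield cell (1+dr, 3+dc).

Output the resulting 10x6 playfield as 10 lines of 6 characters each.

Fill (1+0,3+0) = (1,3)
Fill (1+0,3+1) = (1,4)
Fill (1+1,3+1) = (2,4)
Fill (1+1,3+2) = (2,5)

Answer: ......
...##.
....##
.#....
....#.
#.....
.....#
#..#..
....#.
......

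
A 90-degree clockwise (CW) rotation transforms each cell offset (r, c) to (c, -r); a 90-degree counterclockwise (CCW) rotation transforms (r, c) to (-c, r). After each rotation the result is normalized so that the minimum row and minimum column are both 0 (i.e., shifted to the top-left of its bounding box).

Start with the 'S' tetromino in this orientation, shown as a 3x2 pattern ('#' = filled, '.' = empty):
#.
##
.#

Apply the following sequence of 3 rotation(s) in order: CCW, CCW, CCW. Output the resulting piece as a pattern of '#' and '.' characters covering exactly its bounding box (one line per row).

Answer: .##
##.

Derivation:
Start:
#.
##
.#
After rotation 1 (CCW):
.##
##.
After rotation 2 (CCW):
#.
##
.#
After rotation 3 (CCW):
.##
##.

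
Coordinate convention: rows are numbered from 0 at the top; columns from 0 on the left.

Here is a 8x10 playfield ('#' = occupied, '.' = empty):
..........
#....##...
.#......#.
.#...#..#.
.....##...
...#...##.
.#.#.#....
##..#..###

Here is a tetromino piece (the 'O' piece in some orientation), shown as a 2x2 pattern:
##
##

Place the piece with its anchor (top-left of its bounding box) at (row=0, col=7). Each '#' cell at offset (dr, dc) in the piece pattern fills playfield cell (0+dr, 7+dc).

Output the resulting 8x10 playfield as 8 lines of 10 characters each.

Fill (0+0,7+0) = (0,7)
Fill (0+0,7+1) = (0,8)
Fill (0+1,7+0) = (1,7)
Fill (0+1,7+1) = (1,8)

Answer: .......##.
#....####.
.#......#.
.#...#..#.
.....##...
...#...##.
.#.#.#....
##..#..###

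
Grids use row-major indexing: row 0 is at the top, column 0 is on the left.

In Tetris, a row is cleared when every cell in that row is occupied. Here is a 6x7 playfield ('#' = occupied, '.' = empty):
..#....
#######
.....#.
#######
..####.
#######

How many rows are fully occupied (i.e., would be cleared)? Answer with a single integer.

Answer: 3

Derivation:
Check each row:
  row 0: 6 empty cells -> not full
  row 1: 0 empty cells -> FULL (clear)
  row 2: 6 empty cells -> not full
  row 3: 0 empty cells -> FULL (clear)
  row 4: 3 empty cells -> not full
  row 5: 0 empty cells -> FULL (clear)
Total rows cleared: 3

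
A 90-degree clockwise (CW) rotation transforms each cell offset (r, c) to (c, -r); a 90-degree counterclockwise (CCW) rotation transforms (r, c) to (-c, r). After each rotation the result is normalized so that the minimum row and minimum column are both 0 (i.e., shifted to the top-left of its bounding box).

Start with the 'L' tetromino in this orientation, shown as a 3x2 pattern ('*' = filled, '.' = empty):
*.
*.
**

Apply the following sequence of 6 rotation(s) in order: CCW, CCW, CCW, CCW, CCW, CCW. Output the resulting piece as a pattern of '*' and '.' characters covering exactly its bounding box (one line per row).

Answer: **
.*
.*

Derivation:
Start:
*.
*.
**
After rotation 1 (CCW):
..*
***
After rotation 2 (CCW):
**
.*
.*
After rotation 3 (CCW):
***
*..
After rotation 4 (CCW):
*.
*.
**
After rotation 5 (CCW):
..*
***
After rotation 6 (CCW):
**
.*
.*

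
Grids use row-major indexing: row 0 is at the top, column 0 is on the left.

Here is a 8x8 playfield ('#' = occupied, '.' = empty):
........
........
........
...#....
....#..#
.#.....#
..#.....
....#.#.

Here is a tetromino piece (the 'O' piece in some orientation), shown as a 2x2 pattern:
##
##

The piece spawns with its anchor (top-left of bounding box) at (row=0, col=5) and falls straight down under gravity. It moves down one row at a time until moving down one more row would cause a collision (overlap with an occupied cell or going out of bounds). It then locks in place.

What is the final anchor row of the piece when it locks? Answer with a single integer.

Spawn at (row=0, col=5). Try each row:
  row 0: fits
  row 1: fits
  row 2: fits
  row 3: fits
  row 4: fits
  row 5: fits
  row 6: blocked -> lock at row 5

Answer: 5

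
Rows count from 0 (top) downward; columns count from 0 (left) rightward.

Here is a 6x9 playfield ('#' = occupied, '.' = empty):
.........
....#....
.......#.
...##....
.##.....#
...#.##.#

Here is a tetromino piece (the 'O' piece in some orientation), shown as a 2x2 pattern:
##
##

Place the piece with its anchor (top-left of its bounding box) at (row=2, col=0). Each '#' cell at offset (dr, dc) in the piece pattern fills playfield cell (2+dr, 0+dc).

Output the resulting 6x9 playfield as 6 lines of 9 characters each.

Answer: .........
....#....
##.....#.
##.##....
.##.....#
...#.##.#

Derivation:
Fill (2+0,0+0) = (2,0)
Fill (2+0,0+1) = (2,1)
Fill (2+1,0+0) = (3,0)
Fill (2+1,0+1) = (3,1)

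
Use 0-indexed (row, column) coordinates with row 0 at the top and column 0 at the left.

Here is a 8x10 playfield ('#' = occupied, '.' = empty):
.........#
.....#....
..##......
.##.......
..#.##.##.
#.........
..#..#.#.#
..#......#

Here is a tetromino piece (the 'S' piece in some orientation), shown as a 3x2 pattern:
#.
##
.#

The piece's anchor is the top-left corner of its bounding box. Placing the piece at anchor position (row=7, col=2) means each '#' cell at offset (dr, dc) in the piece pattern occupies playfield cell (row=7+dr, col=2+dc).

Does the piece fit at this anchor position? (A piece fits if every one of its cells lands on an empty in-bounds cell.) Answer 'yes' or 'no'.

Answer: no

Derivation:
Check each piece cell at anchor (7, 2):
  offset (0,0) -> (7,2): occupied ('#') -> FAIL
  offset (1,0) -> (8,2): out of bounds -> FAIL
  offset (1,1) -> (8,3): out of bounds -> FAIL
  offset (2,1) -> (9,3): out of bounds -> FAIL
All cells valid: no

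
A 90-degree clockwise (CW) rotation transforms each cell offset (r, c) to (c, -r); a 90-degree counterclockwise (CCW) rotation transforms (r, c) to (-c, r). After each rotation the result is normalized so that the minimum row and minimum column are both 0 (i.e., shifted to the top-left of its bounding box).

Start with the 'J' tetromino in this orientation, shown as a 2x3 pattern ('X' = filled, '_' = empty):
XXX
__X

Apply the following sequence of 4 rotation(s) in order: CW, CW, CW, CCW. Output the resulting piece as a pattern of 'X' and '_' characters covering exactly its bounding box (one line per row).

Answer: X__
XXX

Derivation:
Start:
XXX
__X
After rotation 1 (CW):
_X
_X
XX
After rotation 2 (CW):
X__
XXX
After rotation 3 (CW):
XX
X_
X_
After rotation 4 (CCW):
X__
XXX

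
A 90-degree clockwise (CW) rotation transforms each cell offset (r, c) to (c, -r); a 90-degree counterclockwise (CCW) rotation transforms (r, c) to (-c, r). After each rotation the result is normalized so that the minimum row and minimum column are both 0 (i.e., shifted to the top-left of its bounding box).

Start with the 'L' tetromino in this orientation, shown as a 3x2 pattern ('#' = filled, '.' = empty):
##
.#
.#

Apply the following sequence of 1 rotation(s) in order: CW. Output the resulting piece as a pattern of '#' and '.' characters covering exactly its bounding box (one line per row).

Answer: ..#
###

Derivation:
Start:
##
.#
.#
After rotation 1 (CW):
..#
###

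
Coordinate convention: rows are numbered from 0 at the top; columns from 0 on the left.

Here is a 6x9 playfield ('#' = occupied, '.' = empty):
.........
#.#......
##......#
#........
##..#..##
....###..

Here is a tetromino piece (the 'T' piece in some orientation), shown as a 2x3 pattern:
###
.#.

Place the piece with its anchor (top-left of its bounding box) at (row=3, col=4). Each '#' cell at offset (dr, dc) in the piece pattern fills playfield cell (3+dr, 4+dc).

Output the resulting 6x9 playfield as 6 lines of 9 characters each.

Fill (3+0,4+0) = (3,4)
Fill (3+0,4+1) = (3,5)
Fill (3+0,4+2) = (3,6)
Fill (3+1,4+1) = (4,5)

Answer: .........
#.#......
##......#
#...###..
##..##.##
....###..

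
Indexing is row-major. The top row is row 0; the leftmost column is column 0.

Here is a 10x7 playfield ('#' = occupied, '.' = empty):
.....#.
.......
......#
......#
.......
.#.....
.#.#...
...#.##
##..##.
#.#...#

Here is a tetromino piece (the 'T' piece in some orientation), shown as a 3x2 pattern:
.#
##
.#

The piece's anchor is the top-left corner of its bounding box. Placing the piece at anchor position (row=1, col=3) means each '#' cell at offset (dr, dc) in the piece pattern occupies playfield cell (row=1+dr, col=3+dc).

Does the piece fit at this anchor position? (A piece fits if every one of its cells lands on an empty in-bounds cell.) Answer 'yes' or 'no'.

Answer: yes

Derivation:
Check each piece cell at anchor (1, 3):
  offset (0,1) -> (1,4): empty -> OK
  offset (1,0) -> (2,3): empty -> OK
  offset (1,1) -> (2,4): empty -> OK
  offset (2,1) -> (3,4): empty -> OK
All cells valid: yes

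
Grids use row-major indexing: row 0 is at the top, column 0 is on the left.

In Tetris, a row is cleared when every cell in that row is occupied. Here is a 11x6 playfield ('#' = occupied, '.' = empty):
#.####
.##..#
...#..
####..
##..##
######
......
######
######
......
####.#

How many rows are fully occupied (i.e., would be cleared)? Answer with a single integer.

Check each row:
  row 0: 1 empty cell -> not full
  row 1: 3 empty cells -> not full
  row 2: 5 empty cells -> not full
  row 3: 2 empty cells -> not full
  row 4: 2 empty cells -> not full
  row 5: 0 empty cells -> FULL (clear)
  row 6: 6 empty cells -> not full
  row 7: 0 empty cells -> FULL (clear)
  row 8: 0 empty cells -> FULL (clear)
  row 9: 6 empty cells -> not full
  row 10: 1 empty cell -> not full
Total rows cleared: 3

Answer: 3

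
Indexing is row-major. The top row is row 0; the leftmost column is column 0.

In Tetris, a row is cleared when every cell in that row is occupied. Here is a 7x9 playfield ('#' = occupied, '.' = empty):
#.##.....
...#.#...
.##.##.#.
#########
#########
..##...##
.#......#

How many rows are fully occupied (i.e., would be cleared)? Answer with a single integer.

Answer: 2

Derivation:
Check each row:
  row 0: 6 empty cells -> not full
  row 1: 7 empty cells -> not full
  row 2: 4 empty cells -> not full
  row 3: 0 empty cells -> FULL (clear)
  row 4: 0 empty cells -> FULL (clear)
  row 5: 5 empty cells -> not full
  row 6: 7 empty cells -> not full
Total rows cleared: 2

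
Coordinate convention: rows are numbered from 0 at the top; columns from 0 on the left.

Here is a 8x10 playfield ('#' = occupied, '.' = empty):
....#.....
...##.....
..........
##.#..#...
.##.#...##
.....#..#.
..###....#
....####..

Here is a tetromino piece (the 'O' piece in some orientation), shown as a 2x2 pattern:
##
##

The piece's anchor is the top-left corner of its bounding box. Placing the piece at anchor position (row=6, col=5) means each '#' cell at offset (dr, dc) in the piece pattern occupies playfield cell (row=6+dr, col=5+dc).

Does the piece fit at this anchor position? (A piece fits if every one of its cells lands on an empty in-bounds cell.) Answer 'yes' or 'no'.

Answer: no

Derivation:
Check each piece cell at anchor (6, 5):
  offset (0,0) -> (6,5): empty -> OK
  offset (0,1) -> (6,6): empty -> OK
  offset (1,0) -> (7,5): occupied ('#') -> FAIL
  offset (1,1) -> (7,6): occupied ('#') -> FAIL
All cells valid: no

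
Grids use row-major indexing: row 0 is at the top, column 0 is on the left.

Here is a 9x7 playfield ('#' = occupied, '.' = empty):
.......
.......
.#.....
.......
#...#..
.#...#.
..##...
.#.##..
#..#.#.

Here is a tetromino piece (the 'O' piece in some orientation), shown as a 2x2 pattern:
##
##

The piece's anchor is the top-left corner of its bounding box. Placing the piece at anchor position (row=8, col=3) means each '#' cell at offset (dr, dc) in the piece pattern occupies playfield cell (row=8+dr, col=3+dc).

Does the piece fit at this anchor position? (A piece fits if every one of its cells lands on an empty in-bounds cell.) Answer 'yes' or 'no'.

Answer: no

Derivation:
Check each piece cell at anchor (8, 3):
  offset (0,0) -> (8,3): occupied ('#') -> FAIL
  offset (0,1) -> (8,4): empty -> OK
  offset (1,0) -> (9,3): out of bounds -> FAIL
  offset (1,1) -> (9,4): out of bounds -> FAIL
All cells valid: no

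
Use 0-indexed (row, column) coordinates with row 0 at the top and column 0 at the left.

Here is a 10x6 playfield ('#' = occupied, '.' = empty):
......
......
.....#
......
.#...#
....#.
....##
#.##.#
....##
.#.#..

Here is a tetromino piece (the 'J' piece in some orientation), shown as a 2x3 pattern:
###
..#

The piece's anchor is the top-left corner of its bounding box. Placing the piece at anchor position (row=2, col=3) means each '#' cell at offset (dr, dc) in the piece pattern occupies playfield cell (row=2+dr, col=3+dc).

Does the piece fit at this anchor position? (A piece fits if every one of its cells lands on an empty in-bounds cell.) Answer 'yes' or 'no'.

Check each piece cell at anchor (2, 3):
  offset (0,0) -> (2,3): empty -> OK
  offset (0,1) -> (2,4): empty -> OK
  offset (0,2) -> (2,5): occupied ('#') -> FAIL
  offset (1,2) -> (3,5): empty -> OK
All cells valid: no

Answer: no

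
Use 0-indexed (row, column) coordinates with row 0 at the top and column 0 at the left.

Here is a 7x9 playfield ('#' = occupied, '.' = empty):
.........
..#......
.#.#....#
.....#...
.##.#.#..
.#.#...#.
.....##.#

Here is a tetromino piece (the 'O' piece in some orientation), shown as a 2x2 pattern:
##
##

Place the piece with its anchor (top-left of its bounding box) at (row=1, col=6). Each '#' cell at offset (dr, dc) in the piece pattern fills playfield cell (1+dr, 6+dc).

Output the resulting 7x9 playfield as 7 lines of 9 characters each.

Answer: .........
..#...##.
.#.#..###
.....#...
.##.#.#..
.#.#...#.
.....##.#

Derivation:
Fill (1+0,6+0) = (1,6)
Fill (1+0,6+1) = (1,7)
Fill (1+1,6+0) = (2,6)
Fill (1+1,6+1) = (2,7)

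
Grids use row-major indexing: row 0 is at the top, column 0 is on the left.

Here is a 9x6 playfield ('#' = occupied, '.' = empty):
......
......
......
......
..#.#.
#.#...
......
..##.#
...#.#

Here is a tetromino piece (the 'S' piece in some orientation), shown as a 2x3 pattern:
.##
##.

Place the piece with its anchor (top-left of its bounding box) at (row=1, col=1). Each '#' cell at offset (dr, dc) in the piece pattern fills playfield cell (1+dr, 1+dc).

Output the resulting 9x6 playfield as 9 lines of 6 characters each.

Fill (1+0,1+1) = (1,2)
Fill (1+0,1+2) = (1,3)
Fill (1+1,1+0) = (2,1)
Fill (1+1,1+1) = (2,2)

Answer: ......
..##..
.##...
......
..#.#.
#.#...
......
..##.#
...#.#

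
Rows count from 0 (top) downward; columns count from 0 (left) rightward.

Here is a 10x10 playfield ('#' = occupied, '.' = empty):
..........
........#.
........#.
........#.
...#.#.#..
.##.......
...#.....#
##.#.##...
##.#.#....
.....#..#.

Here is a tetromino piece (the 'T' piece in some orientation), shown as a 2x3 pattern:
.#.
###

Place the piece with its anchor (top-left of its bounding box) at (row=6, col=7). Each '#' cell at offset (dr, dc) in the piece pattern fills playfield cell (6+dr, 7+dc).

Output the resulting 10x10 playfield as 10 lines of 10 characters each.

Answer: ..........
........#.
........#.
........#.
...#.#.#..
.##.......
...#....##
##.#.#####
##.#.#....
.....#..#.

Derivation:
Fill (6+0,7+1) = (6,8)
Fill (6+1,7+0) = (7,7)
Fill (6+1,7+1) = (7,8)
Fill (6+1,7+2) = (7,9)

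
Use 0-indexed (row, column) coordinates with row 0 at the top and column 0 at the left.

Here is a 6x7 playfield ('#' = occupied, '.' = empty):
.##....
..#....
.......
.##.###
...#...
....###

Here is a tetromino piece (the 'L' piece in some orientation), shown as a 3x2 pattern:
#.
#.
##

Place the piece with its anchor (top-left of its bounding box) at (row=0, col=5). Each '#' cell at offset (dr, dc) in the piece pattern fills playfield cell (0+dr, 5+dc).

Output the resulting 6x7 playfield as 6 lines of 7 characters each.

Fill (0+0,5+0) = (0,5)
Fill (0+1,5+0) = (1,5)
Fill (0+2,5+0) = (2,5)
Fill (0+2,5+1) = (2,6)

Answer: .##..#.
..#..#.
.....##
.##.###
...#...
....###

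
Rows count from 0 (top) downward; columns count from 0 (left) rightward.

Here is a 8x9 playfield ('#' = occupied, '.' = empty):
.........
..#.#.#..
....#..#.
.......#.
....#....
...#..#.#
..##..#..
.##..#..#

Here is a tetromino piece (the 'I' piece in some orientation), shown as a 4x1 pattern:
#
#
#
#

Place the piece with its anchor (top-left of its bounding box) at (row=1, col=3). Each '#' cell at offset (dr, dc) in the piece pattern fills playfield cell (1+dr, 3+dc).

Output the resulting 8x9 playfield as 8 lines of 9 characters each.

Fill (1+0,3+0) = (1,3)
Fill (1+1,3+0) = (2,3)
Fill (1+2,3+0) = (3,3)
Fill (1+3,3+0) = (4,3)

Answer: .........
..###.#..
...##..#.
...#...#.
...##....
...#..#.#
..##..#..
.##..#..#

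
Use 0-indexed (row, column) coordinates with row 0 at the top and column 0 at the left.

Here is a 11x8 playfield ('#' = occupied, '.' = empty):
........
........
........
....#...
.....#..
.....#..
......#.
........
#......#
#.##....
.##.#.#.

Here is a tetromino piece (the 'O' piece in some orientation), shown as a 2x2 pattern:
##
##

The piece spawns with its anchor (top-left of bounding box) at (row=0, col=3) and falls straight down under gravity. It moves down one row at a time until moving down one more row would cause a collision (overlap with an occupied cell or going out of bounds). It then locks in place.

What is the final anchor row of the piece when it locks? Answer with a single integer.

Answer: 1

Derivation:
Spawn at (row=0, col=3). Try each row:
  row 0: fits
  row 1: fits
  row 2: blocked -> lock at row 1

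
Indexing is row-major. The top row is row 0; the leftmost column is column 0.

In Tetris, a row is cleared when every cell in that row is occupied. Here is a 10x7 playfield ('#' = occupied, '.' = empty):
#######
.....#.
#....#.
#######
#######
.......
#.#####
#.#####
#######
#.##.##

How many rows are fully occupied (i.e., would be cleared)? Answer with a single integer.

Check each row:
  row 0: 0 empty cells -> FULL (clear)
  row 1: 6 empty cells -> not full
  row 2: 5 empty cells -> not full
  row 3: 0 empty cells -> FULL (clear)
  row 4: 0 empty cells -> FULL (clear)
  row 5: 7 empty cells -> not full
  row 6: 1 empty cell -> not full
  row 7: 1 empty cell -> not full
  row 8: 0 empty cells -> FULL (clear)
  row 9: 2 empty cells -> not full
Total rows cleared: 4

Answer: 4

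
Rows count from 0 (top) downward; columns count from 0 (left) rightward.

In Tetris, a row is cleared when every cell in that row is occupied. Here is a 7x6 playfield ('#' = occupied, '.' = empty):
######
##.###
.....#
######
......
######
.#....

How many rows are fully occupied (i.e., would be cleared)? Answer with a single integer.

Answer: 3

Derivation:
Check each row:
  row 0: 0 empty cells -> FULL (clear)
  row 1: 1 empty cell -> not full
  row 2: 5 empty cells -> not full
  row 3: 0 empty cells -> FULL (clear)
  row 4: 6 empty cells -> not full
  row 5: 0 empty cells -> FULL (clear)
  row 6: 5 empty cells -> not full
Total rows cleared: 3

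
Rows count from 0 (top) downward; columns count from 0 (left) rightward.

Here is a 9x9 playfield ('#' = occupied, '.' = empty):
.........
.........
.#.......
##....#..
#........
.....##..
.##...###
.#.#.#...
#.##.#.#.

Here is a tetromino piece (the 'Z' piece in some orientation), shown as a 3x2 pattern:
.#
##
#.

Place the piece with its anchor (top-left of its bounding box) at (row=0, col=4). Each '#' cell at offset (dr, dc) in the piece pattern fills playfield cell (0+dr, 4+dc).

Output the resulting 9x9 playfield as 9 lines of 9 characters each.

Fill (0+0,4+1) = (0,5)
Fill (0+1,4+0) = (1,4)
Fill (0+1,4+1) = (1,5)
Fill (0+2,4+0) = (2,4)

Answer: .....#...
....##...
.#..#....
##....#..
#........
.....##..
.##...###
.#.#.#...
#.##.#.#.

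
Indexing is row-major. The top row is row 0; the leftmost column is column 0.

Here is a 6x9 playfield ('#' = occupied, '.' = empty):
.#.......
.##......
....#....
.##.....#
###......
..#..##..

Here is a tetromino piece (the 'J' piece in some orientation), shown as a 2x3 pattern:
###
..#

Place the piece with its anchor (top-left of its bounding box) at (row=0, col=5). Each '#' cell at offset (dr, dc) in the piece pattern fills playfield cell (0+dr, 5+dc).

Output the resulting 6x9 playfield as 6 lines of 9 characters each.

Fill (0+0,5+0) = (0,5)
Fill (0+0,5+1) = (0,6)
Fill (0+0,5+2) = (0,7)
Fill (0+1,5+2) = (1,7)

Answer: .#...###.
.##....#.
....#....
.##.....#
###......
..#..##..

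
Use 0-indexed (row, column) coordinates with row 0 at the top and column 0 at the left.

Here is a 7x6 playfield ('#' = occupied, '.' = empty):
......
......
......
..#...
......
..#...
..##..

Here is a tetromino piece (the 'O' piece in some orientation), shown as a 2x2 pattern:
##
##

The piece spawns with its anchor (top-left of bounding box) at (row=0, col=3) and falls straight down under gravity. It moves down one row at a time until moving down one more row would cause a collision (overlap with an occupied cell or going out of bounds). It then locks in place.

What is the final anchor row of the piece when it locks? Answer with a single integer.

Spawn at (row=0, col=3). Try each row:
  row 0: fits
  row 1: fits
  row 2: fits
  row 3: fits
  row 4: fits
  row 5: blocked -> lock at row 4

Answer: 4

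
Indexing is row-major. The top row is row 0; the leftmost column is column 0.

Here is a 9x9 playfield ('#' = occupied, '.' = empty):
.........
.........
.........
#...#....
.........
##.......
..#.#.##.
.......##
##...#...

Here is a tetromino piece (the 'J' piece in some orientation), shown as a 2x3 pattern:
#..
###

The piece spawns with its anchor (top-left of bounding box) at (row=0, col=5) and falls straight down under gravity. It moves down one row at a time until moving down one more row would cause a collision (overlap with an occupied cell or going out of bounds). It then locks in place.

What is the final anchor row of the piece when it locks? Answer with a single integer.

Answer: 4

Derivation:
Spawn at (row=0, col=5). Try each row:
  row 0: fits
  row 1: fits
  row 2: fits
  row 3: fits
  row 4: fits
  row 5: blocked -> lock at row 4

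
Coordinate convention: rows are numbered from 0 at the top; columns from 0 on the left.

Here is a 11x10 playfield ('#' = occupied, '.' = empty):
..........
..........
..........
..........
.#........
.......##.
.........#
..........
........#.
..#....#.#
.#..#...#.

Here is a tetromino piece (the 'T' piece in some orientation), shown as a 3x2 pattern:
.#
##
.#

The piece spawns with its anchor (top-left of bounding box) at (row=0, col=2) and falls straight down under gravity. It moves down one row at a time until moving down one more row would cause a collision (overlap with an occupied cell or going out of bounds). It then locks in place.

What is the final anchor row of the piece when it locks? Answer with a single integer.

Spawn at (row=0, col=2). Try each row:
  row 0: fits
  row 1: fits
  row 2: fits
  row 3: fits
  row 4: fits
  row 5: fits
  row 6: fits
  row 7: fits
  row 8: blocked -> lock at row 7

Answer: 7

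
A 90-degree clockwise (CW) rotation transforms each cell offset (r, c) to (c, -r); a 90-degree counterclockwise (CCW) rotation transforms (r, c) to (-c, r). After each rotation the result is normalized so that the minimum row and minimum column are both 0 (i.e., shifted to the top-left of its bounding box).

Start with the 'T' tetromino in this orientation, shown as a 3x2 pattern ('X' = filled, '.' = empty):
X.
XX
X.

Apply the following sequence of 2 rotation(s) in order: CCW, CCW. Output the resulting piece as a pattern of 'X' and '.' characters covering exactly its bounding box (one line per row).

Start:
X.
XX
X.
After rotation 1 (CCW):
.X.
XXX
After rotation 2 (CCW):
.X
XX
.X

Answer: .X
XX
.X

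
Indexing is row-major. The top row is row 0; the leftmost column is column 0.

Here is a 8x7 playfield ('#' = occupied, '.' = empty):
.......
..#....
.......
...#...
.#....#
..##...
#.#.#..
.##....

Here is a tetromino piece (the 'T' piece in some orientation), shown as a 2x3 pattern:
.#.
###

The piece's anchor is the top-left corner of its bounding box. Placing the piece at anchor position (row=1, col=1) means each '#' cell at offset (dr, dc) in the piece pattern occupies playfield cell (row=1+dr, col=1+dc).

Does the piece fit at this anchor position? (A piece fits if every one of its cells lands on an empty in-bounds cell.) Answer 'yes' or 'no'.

Check each piece cell at anchor (1, 1):
  offset (0,1) -> (1,2): occupied ('#') -> FAIL
  offset (1,0) -> (2,1): empty -> OK
  offset (1,1) -> (2,2): empty -> OK
  offset (1,2) -> (2,3): empty -> OK
All cells valid: no

Answer: no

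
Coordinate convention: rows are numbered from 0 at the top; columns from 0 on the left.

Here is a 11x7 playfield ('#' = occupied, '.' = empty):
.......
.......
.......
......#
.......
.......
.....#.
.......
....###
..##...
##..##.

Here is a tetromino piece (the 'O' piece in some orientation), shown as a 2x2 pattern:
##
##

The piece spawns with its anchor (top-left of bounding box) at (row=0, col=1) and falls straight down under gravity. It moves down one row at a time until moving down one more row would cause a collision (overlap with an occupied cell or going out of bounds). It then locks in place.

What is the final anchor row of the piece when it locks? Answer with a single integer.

Spawn at (row=0, col=1). Try each row:
  row 0: fits
  row 1: fits
  row 2: fits
  row 3: fits
  row 4: fits
  row 5: fits
  row 6: fits
  row 7: fits
  row 8: blocked -> lock at row 7

Answer: 7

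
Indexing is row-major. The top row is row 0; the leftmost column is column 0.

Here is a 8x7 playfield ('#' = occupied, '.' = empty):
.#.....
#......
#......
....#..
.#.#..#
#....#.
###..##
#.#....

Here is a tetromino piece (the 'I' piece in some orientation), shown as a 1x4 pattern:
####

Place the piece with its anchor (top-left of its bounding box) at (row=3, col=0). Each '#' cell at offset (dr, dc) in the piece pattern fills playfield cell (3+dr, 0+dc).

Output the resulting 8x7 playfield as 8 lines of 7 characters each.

Answer: .#.....
#......
#......
#####..
.#.#..#
#....#.
###..##
#.#....

Derivation:
Fill (3+0,0+0) = (3,0)
Fill (3+0,0+1) = (3,1)
Fill (3+0,0+2) = (3,2)
Fill (3+0,0+3) = (3,3)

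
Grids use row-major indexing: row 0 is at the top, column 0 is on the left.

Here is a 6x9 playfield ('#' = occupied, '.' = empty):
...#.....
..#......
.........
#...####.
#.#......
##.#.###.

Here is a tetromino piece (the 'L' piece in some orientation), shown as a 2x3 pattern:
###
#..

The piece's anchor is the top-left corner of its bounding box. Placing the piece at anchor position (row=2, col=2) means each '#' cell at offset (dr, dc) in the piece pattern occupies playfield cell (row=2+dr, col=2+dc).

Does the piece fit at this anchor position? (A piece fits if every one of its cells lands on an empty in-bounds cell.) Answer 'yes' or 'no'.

Answer: yes

Derivation:
Check each piece cell at anchor (2, 2):
  offset (0,0) -> (2,2): empty -> OK
  offset (0,1) -> (2,3): empty -> OK
  offset (0,2) -> (2,4): empty -> OK
  offset (1,0) -> (3,2): empty -> OK
All cells valid: yes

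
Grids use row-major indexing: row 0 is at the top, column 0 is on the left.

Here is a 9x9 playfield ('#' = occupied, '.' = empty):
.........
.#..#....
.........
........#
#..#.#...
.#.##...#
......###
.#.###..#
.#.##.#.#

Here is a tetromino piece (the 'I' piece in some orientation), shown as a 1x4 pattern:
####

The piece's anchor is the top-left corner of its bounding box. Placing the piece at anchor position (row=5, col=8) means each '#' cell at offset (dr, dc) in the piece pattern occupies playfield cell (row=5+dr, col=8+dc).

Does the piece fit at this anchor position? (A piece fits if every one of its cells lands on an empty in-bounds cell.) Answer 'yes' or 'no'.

Answer: no

Derivation:
Check each piece cell at anchor (5, 8):
  offset (0,0) -> (5,8): occupied ('#') -> FAIL
  offset (0,1) -> (5,9): out of bounds -> FAIL
  offset (0,2) -> (5,10): out of bounds -> FAIL
  offset (0,3) -> (5,11): out of bounds -> FAIL
All cells valid: no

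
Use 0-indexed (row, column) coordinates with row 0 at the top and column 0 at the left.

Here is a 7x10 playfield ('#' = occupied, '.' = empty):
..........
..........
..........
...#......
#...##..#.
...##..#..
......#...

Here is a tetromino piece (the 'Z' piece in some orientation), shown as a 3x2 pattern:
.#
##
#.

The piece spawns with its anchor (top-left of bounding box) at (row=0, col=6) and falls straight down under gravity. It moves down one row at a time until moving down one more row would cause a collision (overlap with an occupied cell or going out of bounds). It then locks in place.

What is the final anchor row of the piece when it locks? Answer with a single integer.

Spawn at (row=0, col=6). Try each row:
  row 0: fits
  row 1: fits
  row 2: fits
  row 3: fits
  row 4: blocked -> lock at row 3

Answer: 3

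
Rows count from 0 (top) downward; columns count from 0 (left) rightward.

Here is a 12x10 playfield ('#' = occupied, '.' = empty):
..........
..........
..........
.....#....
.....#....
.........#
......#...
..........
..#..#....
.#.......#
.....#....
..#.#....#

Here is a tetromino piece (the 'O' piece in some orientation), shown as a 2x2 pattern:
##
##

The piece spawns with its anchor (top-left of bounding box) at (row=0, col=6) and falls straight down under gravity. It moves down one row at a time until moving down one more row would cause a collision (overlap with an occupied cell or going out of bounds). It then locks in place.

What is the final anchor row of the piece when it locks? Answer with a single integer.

Spawn at (row=0, col=6). Try each row:
  row 0: fits
  row 1: fits
  row 2: fits
  row 3: fits
  row 4: fits
  row 5: blocked -> lock at row 4

Answer: 4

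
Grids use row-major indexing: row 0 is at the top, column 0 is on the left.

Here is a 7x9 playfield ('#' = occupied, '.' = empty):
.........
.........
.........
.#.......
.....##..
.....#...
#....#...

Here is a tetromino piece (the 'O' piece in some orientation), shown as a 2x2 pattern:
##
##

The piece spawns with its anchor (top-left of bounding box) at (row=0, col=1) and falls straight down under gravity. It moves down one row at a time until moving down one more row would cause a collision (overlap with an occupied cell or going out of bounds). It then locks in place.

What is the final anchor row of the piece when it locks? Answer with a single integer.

Spawn at (row=0, col=1). Try each row:
  row 0: fits
  row 1: fits
  row 2: blocked -> lock at row 1

Answer: 1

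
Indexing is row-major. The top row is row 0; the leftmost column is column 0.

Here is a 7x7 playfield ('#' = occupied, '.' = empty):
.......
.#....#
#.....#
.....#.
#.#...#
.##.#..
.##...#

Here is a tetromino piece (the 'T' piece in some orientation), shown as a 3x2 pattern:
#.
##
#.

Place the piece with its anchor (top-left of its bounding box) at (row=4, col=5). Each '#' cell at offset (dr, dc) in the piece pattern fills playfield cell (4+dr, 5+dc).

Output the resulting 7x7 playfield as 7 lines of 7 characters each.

Fill (4+0,5+0) = (4,5)
Fill (4+1,5+0) = (5,5)
Fill (4+1,5+1) = (5,6)
Fill (4+2,5+0) = (6,5)

Answer: .......
.#....#
#.....#
.....#.
#.#..##
.##.###
.##..##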